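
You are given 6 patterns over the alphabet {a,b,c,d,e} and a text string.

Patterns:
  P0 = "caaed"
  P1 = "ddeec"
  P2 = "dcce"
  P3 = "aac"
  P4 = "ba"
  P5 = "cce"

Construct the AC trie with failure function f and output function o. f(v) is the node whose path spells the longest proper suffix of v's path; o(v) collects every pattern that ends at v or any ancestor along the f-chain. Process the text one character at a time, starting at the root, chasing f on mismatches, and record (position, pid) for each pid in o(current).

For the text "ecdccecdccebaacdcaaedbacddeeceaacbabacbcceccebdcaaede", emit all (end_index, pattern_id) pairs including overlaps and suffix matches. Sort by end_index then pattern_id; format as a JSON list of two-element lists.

Build automaton:
Trie nodes:
  n0 'ε': a→14 b→17 c→1 d→6
  n1 'c': a→2 c→19
  n2 'ca': a→3
  n3 'caa': e→4
  n4 'caae': d→5
  n5 'caaed': ·  ←P0
  n6 'd': c→11 d→7
  n7 'dd': e→8
  n8 'dde': e→9
  n9 'ddee': c→10
  n10 'ddeec': ·  ←P1
  n11 'dc': c→12
  n12 'dcc': e→13
  n13 'dcce': ·  ←P2
  n14 'a': a→15
  n15 'aa': c→16
  n16 'aac': ·  ←P3
  n17 'b': a→18
  n18 'ba': ·  ←P4
  n19 'cc': e→20
  n20 'cce': ·  ←P5

Failure links (BFS by depth):
  fail(1) 'c': from fail(0)=0 chase 'c': 0 ⇒ 0;  out=∅∪out(0)=∅
  fail(6) 'd': from fail(0)=0 chase 'd': 0 ⇒ 0;  out=∅∪out(0)=∅
  fail(14) 'a': from fail(0)=0 chase 'a': 0 ⇒ 0;  out=∅∪out(0)=∅
  fail(17) 'b': from fail(0)=0 chase 'b': 0 ⇒ 0;  out=∅∪out(0)=∅
  fail(2) 'ca': from fail(1)=0 chase 'a': 0 ⇒ 14;  out=∅∪out(14)=∅
  fail(7) 'dd': from fail(6)=0 chase 'd': 0 ⇒ 6;  out=∅∪out(6)=∅
  fail(11) 'dc': from fail(6)=0 chase 'c': 0 ⇒ 1;  out=∅∪out(1)=∅
  fail(15) 'aa': from fail(14)=0 chase 'a': 0 ⇒ 14;  out=∅∪out(14)=∅
  fail(18) 'ba': from fail(17)=0 chase 'a': 0 ⇒ 14;  out={4}∪out(14)={4}
  fail(19) 'cc': from fail(1)=0 chase 'c': 0 ⇒ 1;  out=∅∪out(1)=∅
  fail(3) 'caa': from fail(2)=14 chase 'a': 14 ⇒ 15;  out=∅∪out(15)=∅
  fail(8) 'dde': from fail(7)=6 chase 'e': 6→0 ⇒ 0;  out=∅∪out(0)=∅
  fail(12) 'dcc': from fail(11)=1 chase 'c': 1 ⇒ 19;  out=∅∪out(19)=∅
  fail(16) 'aac': from fail(15)=14 chase 'c': 14→0 ⇒ 1;  out={3}∪out(1)={3}
  fail(20) 'cce': from fail(19)=1 chase 'e': 1→0 ⇒ 0;  out={5}∪out(0)={5}
  fail(4) 'caae': from fail(3)=15 chase 'e': 15→14→0 ⇒ 0;  out=∅∪out(0)=∅
  fail(9) 'ddee': from fail(8)=0 chase 'e': 0 ⇒ 0;  out=∅∪out(0)=∅
  fail(13) 'dcce': from fail(12)=19 chase 'e': 19 ⇒ 20;  out={2}∪out(20)={2,5}
  fail(5) 'caaed': from fail(4)=0 chase 'd': 0 ⇒ 6;  out={0}∪out(6)={0}
  fail(10) 'ddeec': from fail(9)=0 chase 'c': 0 ⇒ 1;  out={1}∪out(1)={1}

Text stream:
[0] read 'e'  n0⇒n0
[1] read 'c'  n0⇒n1
[2] read 'd'  n1⇒n6 (via fail)
[3] read 'c'  n6⇒n11
[4] read 'c'  n11⇒n12
[5] read 'e'  n12⇒n13  emit P2@[2:5],P5@[3:5]
[6] read 'c'  n13⇒n1 (via fail)
[7] read 'd'  n1⇒n6 (via fail)
[8] read 'c'  n6⇒n11
[9] read 'c'  n11⇒n12
[10] read 'e'  n12⇒n13  emit P2@[7:10],P5@[8:10]
[11] read 'b'  n13⇒n17 (via fail)
[12] read 'a'  n17⇒n18  emit P4@[11:12]
[13] read 'a'  n18⇒n15 (via fail)
[14] read 'c'  n15⇒n16  emit P3@[12:14]
[15] read 'd'  n16⇒n6 (via fail)
[16] read 'c'  n6⇒n11
[17] read 'a'  n11⇒n2 (via fail)
[18] read 'a'  n2⇒n3
[19] read 'e'  n3⇒n4
[20] read 'd'  n4⇒n5  emit P0@[16:20]
[21] read 'b'  n5⇒n17 (via fail)
[22] read 'a'  n17⇒n18  emit P4@[21:22]
[23] read 'c'  n18⇒n1 (via fail)
[24] read 'd'  n1⇒n6 (via fail)
[25] read 'd'  n6⇒n7
[26] read 'e'  n7⇒n8
[27] read 'e'  n8⇒n9
[28] read 'c'  n9⇒n10  emit P1@[24:28]
[29] read 'e'  n10⇒n0 (via fail)
[30] read 'a'  n0⇒n14
[31] read 'a'  n14⇒n15
[32] read 'c'  n15⇒n16  emit P3@[30:32]
[33] read 'b'  n16⇒n17 (via fail)
[34] read 'a'  n17⇒n18  emit P4@[33:34]
[35] read 'b'  n18⇒n17 (via fail)
[36] read 'a'  n17⇒n18  emit P4@[35:36]
[37] read 'c'  n18⇒n1 (via fail)
[38] read 'b'  n1⇒n17 (via fail)
[39] read 'c'  n17⇒n1 (via fail)
[40] read 'c'  n1⇒n19
[41] read 'e'  n19⇒n20  emit P5@[39:41]
[42] read 'c'  n20⇒n1 (via fail)
[43] read 'c'  n1⇒n19
[44] read 'e'  n19⇒n20  emit P5@[42:44]
[45] read 'b'  n20⇒n17 (via fail)
[46] read 'd'  n17⇒n6 (via fail)
[47] read 'c'  n6⇒n11
[48] read 'a'  n11⇒n2 (via fail)
[49] read 'a'  n2⇒n3
[50] read 'e'  n3⇒n4
[51] read 'd'  n4⇒n5  emit P0@[47:51]
[52] read 'e'  n5⇒n0 (via fail)

Matches: [[5,2],[5,5],[10,2],[10,5],[12,4],[14,3],[20,0],[22,4],[28,1],[32,3],[34,4],[36,4],[41,5],[44,5],[51,0]]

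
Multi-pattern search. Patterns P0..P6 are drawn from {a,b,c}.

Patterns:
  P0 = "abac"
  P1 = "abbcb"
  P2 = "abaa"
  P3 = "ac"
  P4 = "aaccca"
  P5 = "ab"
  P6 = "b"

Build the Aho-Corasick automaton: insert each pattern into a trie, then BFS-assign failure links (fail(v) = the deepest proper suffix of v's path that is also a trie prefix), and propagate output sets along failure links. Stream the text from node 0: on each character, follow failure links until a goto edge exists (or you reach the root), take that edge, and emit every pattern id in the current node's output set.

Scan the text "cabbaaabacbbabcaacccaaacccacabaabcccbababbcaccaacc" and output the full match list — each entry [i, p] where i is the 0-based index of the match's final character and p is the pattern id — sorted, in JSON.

Build automaton:
Trie (insert patterns):
  n0 'ε': a→1 b→15
  n1 'a': a→10 b→2 c→9
  n2 'ab': a→3 b→5  [P5 ends]
  n3 'aba': a→8 c→4
  n4 'abac': ·  [P0 ends]
  n5 'abb': c→6
  n6 'abbc': b→7
  n7 'abbcb': ·  [P1 ends]
  n8 'abaa': ·  [P2 ends]
  n9 'ac': ·  [P3 ends]
  n10 'aa': c→11
  n11 'aac': c→12
  n12 'aacc': c→13
  n13 'aaccc': a→14
  n14 'aaccca': ·  [P4 ends]
  n15 'b': ·  [P6 ends]

BFS fail/out derivation:
  fail(1) 'a': from fail(0)=0 chase 'a': 0 ⇒ 0;  out=∅∪out(0)=∅
  fail(15) 'b': from fail(0)=0 chase 'b': 0 ⇒ 0;  out={6}∪out(0)={6}
  fail(2) 'ab': from fail(1)=0 chase 'b': 0 ⇒ 15;  out={5}∪out(15)={5,6}
  fail(9) 'ac': from fail(1)=0 chase 'c': 0 ⇒ 0;  out={3}∪out(0)={3}
  fail(10) 'aa': from fail(1)=0 chase 'a': 0 ⇒ 1;  out=∅∪out(1)=∅
  fail(3) 'aba': from fail(2)=15 chase 'a': 15→0 ⇒ 1;  out=∅∪out(1)=∅
  fail(5) 'abb': from fail(2)=15 chase 'b': 15→0 ⇒ 15;  out=∅∪out(15)={6}
  fail(11) 'aac': from fail(10)=1 chase 'c': 1 ⇒ 9;  out=∅∪out(9)={3}
  fail(4) 'abac': from fail(3)=1 chase 'c': 1 ⇒ 9;  out={0}∪out(9)={0,3}
  fail(6) 'abbc': from fail(5)=15 chase 'c': 15→0 ⇒ 0;  out=∅∪out(0)=∅
  fail(8) 'abaa': from fail(3)=1 chase 'a': 1 ⇒ 10;  out={2}∪out(10)={2}
  fail(12) 'aacc': from fail(11)=9 chase 'c': 9→0 ⇒ 0;  out=∅∪out(0)=∅
  fail(7) 'abbcb': from fail(6)=0 chase 'b': 0 ⇒ 15;  out={1}∪out(15)={1,6}
  fail(13) 'aaccc': from fail(12)=0 chase 'c': 0 ⇒ 0;  out=∅∪out(0)=∅
  fail(14) 'aaccca': from fail(13)=0 chase 'a': 0 ⇒ 1;  out={4}∪out(1)={4}

Text stream:
[0] read 'c'  n0⇒n0
[1] read 'a'  n0⇒n1
[2] read 'b'  n1⇒n2  emit P5@[1:2],P6@[2:2]
[3] read 'b'  n2⇒n5  emit P6@[3:3]
[4] read 'a'  n5⇒n1 (fail-walked)
[5] read 'a'  n1⇒n10
[6] read 'a'  n10⇒n10 (fail-walked)
[7] read 'b'  n10⇒n2 (fail-walked)  emit P5@[6:7],P6@[7:7]
[8] read 'a'  n2⇒n3
[9] read 'c'  n3⇒n4  emit P0@[6:9],P3@[8:9]
[10] read 'b'  n4⇒n15 (fail-walked)  emit P6@[10:10]
[11] read 'b'  n15⇒n15 (fail-walked)  emit P6@[11:11]
[12] read 'a'  n15⇒n1 (fail-walked)
[13] read 'b'  n1⇒n2  emit P5@[12:13],P6@[13:13]
[14] read 'c'  n2⇒n0 (fail-walked)
[15] read 'a'  n0⇒n1
[16] read 'a'  n1⇒n10
[17] read 'c'  n10⇒n11  emit P3@[16:17]
[18] read 'c'  n11⇒n12
[19] read 'c'  n12⇒n13
[20] read 'a'  n13⇒n14  emit P4@[15:20]
[21] read 'a'  n14⇒n10 (fail-walked)
[22] read 'a'  n10⇒n10 (fail-walked)
[23] read 'c'  n10⇒n11  emit P3@[22:23]
[24] read 'c'  n11⇒n12
[25] read 'c'  n12⇒n13
[26] read 'a'  n13⇒n14  emit P4@[21:26]
[27] read 'c'  n14⇒n9 (fail-walked)  emit P3@[26:27]
[28] read 'a'  n9⇒n1 (fail-walked)
[29] read 'b'  n1⇒n2  emit P5@[28:29],P6@[29:29]
[30] read 'a'  n2⇒n3
[31] read 'a'  n3⇒n8  emit P2@[28:31]
[32] read 'b'  n8⇒n2 (fail-walked)  emit P5@[31:32],P6@[32:32]
[33] read 'c'  n2⇒n0 (fail-walked)
[34] read 'c'  n0⇒n0
[35] read 'c'  n0⇒n0
[36] read 'b'  n0⇒n15  emit P6@[36:36]
[37] read 'a'  n15⇒n1 (fail-walked)
[38] read 'b'  n1⇒n2  emit P5@[37:38],P6@[38:38]
[39] read 'a'  n2⇒n3
[40] read 'b'  n3⇒n2 (fail-walked)  emit P5@[39:40],P6@[40:40]
[41] read 'b'  n2⇒n5  emit P6@[41:41]
[42] read 'c'  n5⇒n6
[43] read 'a'  n6⇒n1 (fail-walked)
[44] read 'c'  n1⇒n9  emit P3@[43:44]
[45] read 'c'  n9⇒n0 (fail-walked)
[46] read 'a'  n0⇒n1
[47] read 'a'  n1⇒n10
[48] read 'c'  n10⇒n11  emit P3@[47:48]
[49] read 'c'  n11⇒n12

All matches (sorted): [[2,5],[2,6],[3,6],[7,5],[7,6],[9,0],[9,3],[10,6],[11,6],[13,5],[13,6],[17,3],[20,4],[23,3],[26,4],[27,3],[29,5],[29,6],[31,2],[32,5],[32,6],[36,6],[38,5],[38,6],[40,5],[40,6],[41,6],[44,3],[48,3]]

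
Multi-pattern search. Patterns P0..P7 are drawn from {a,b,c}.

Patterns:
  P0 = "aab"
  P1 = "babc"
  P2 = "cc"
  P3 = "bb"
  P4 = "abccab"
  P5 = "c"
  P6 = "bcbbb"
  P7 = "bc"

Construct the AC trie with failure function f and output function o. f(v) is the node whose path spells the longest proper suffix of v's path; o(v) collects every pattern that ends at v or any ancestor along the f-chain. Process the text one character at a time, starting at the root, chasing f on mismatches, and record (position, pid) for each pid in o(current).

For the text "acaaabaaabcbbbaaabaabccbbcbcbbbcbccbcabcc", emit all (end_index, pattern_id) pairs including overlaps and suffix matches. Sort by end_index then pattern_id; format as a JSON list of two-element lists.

Construct AC machine:
Trie (insert patterns):
  0='ε' goto a→1 b→4 c→8
  1='a' goto a→2 b→11
  2='aa' goto b→3
  3='aab' goto ·  [P0 ends]
  4='b' goto a→5 b→10 c→16
  5='ba' goto b→6
  6='bab' goto c→7
  7='babc' goto ·  [P1 ends]
  8='c' goto c→9  [P5 ends]
  9='cc' goto ·  [P2 ends]
  10='bb' goto ·  [P3 ends]
  11='ab' goto c→12
  12='abc' goto c→13
  13='abcc' goto a→14
  14='abcca' goto b→15
  15='abccab' goto ·  [P4 ends]
  16='bc' goto b→17  [P7 ends]
  17='bcb' goto b→18
  18='bcbb' goto b→19
  19='bcbbb' goto ·  [P6 ends]

Failure links (BFS by depth):
  n1('a'): parent n0 fail=0; on 'a' 0 → fail=0;  out ∅∪∅=∅
  n4('b'): parent n0 fail=0; on 'b' 0 → fail=0;  out ∅∪∅=∅
  n8('c'): parent n0 fail=0; on 'c' 0 → fail=0;  out {5}∪∅={5}
  n2('aa'): parent n1 fail=0; on 'a' 0 → fail=1;  out ∅∪∅=∅
  n5('ba'): parent n4 fail=0; on 'a' 0 → fail=1;  out ∅∪∅=∅
  n9('cc'): parent n8 fail=0; on 'c' 0 → fail=8;  out {2}∪{5}={2,5}
  n10('bb'): parent n4 fail=0; on 'b' 0 → fail=4;  out {3}∪∅={3}
  n11('ab'): parent n1 fail=0; on 'b' 0 → fail=4;  out ∅∪∅=∅
  n16('bc'): parent n4 fail=0; on 'c' 0 → fail=8;  out {7}∪{5}={5,7}
  n3('aab'): parent n2 fail=1; on 'b' 1 → fail=11;  out {0}∪∅={0}
  n6('bab'): parent n5 fail=1; on 'b' 1 → fail=11;  out ∅∪∅=∅
  n12('abc'): parent n11 fail=4; on 'c' 4 → fail=16;  out ∅∪{5,7}={5,7}
  n17('bcb'): parent n16 fail=8; on 'b' 8→0 → fail=4;  out ∅∪∅=∅
  n7('babc'): parent n6 fail=11; on 'c' 11 → fail=12;  out {1}∪{5,7}={1,5,7}
  n13('abcc'): parent n12 fail=16; on 'c' 16→8 → fail=9;  out ∅∪{2,5}={2,5}
  n18('bcbb'): parent n17 fail=4; on 'b' 4 → fail=10;  out ∅∪{3}={3}
  n14('abcca'): parent n13 fail=9; on 'a' 9→8→0 → fail=1;  out ∅∪∅=∅
  n19('bcbbb'): parent n18 fail=10; on 'b' 10→4 → fail=10;  out {6}∪{3}={3,6}
  n15('abccab'): parent n14 fail=1; on 'b' 1 → fail=11;  out {4}∪∅={4}

Scan:
pos 0 'a': at 1
pos 1 'c': at 8 (via fail)  ** P5@[1:1]
pos 2 'a': at 1 (via fail)
pos 3 'a': at 2
pos 4 'a': at 2 (via fail)
pos 5 'b': at 3  ** P0@[3:5]
pos 6 'a': at 5 (via fail)
pos 7 'a': at 2 (via fail)
pos 8 'a': at 2 (via fail)
pos 9 'b': at 3  ** P0@[7:9]
pos 10 'c': at 12 (via fail)  ** P5@[10:10],P7@[9:10]
pos 11 'b': at 17 (via fail)
pos 12 'b': at 18  ** P3@[11:12]
pos 13 'b': at 19  ** P3@[12:13],P6@[9:13]
pos 14 'a': at 5 (via fail)
pos 15 'a': at 2 (via fail)
pos 16 'a': at 2 (via fail)
pos 17 'b': at 3  ** P0@[15:17]
pos 18 'a': at 5 (via fail)
pos 19 'a': at 2 (via fail)
pos 20 'b': at 3  ** P0@[18:20]
pos 21 'c': at 12 (via fail)  ** P5@[21:21],P7@[20:21]
pos 22 'c': at 13  ** P2@[21:22],P5@[22:22]
pos 23 'b': at 4 (via fail)
pos 24 'b': at 10  ** P3@[23:24]
pos 25 'c': at 16 (via fail)  ** P5@[25:25],P7@[24:25]
pos 26 'b': at 17
pos 27 'c': at 16 (via fail)  ** P5@[27:27],P7@[26:27]
pos 28 'b': at 17
pos 29 'b': at 18  ** P3@[28:29]
pos 30 'b': at 19  ** P3@[29:30],P6@[26:30]
pos 31 'c': at 16 (via fail)  ** P5@[31:31],P7@[30:31]
pos 32 'b': at 17
pos 33 'c': at 16 (via fail)  ** P5@[33:33],P7@[32:33]
pos 34 'c': at 9 (via fail)  ** P2@[33:34],P5@[34:34]
pos 35 'b': at 4 (via fail)
pos 36 'c': at 16  ** P5@[36:36],P7@[35:36]
pos 37 'a': at 1 (via fail)
pos 38 'b': at 11
pos 39 'c': at 12  ** P5@[39:39],P7@[38:39]
pos 40 'c': at 13  ** P2@[39:40],P5@[40:40]

Result: [[1,5],[5,0],[9,0],[10,5],[10,7],[12,3],[13,3],[13,6],[17,0],[20,0],[21,5],[21,7],[22,2],[22,5],[24,3],[25,5],[25,7],[27,5],[27,7],[29,3],[30,3],[30,6],[31,5],[31,7],[33,5],[33,7],[34,2],[34,5],[36,5],[36,7],[39,5],[39,7],[40,2],[40,5]]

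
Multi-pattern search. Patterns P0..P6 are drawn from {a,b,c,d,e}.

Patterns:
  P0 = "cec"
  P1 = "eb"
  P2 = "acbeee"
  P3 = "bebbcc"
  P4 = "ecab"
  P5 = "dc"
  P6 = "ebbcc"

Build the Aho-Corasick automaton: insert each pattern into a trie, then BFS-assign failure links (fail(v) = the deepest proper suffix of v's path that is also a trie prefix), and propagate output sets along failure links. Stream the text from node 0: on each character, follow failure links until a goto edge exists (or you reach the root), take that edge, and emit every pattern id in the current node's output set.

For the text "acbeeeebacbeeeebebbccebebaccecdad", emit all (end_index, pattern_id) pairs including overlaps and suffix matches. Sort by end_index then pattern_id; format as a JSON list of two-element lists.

Construct AC machine:
Trie nodes:
  0='ε' goto a→6 b→12 c→1 d→21 e→4
  1='c' goto e→2
  2='ce' goto c→3
  3='cec' goto ·  [P0 ends]
  4='e' goto b→5 c→18
  5='eb' goto b→23  [P1 ends]
  6='a' goto c→7
  7='ac' goto b→8
  8='acb' goto e→9
  9='acbe' goto e→10
  10='acbee' goto e→11
  11='acbeee' goto ·  [P2 ends]
  12='b' goto e→13
  13='be' goto b→14
  14='beb' goto b→15
  15='bebb' goto c→16
  16='bebbc' goto c→17
  17='bebbcc' goto ·  [P3 ends]
  18='ec' goto a→19
  19='eca' goto b→20
  20='ecab' goto ·  [P4 ends]
  21='d' goto c→22
  22='dc' goto ·  [P5 ends]
  23='ebb' goto c→24
  24='ebbc' goto c→25
  25='ebbcc' goto ·  [P6 ends]

BFS fail/out derivation:
  fail(1) 'c': from fail(0)=0 chase 'c': 0 ⇒ 0;  out=∅∪out(0)=∅
  fail(4) 'e': from fail(0)=0 chase 'e': 0 ⇒ 0;  out=∅∪out(0)=∅
  fail(6) 'a': from fail(0)=0 chase 'a': 0 ⇒ 0;  out=∅∪out(0)=∅
  fail(12) 'b': from fail(0)=0 chase 'b': 0 ⇒ 0;  out=∅∪out(0)=∅
  fail(21) 'd': from fail(0)=0 chase 'd': 0 ⇒ 0;  out=∅∪out(0)=∅
  fail(2) 'ce': from fail(1)=0 chase 'e': 0 ⇒ 4;  out=∅∪out(4)=∅
  fail(5) 'eb': from fail(4)=0 chase 'b': 0 ⇒ 12;  out={1}∪out(12)={1}
  fail(7) 'ac': from fail(6)=0 chase 'c': 0 ⇒ 1;  out=∅∪out(1)=∅
  fail(13) 'be': from fail(12)=0 chase 'e': 0 ⇒ 4;  out=∅∪out(4)=∅
  fail(18) 'ec': from fail(4)=0 chase 'c': 0 ⇒ 1;  out=∅∪out(1)=∅
  fail(22) 'dc': from fail(21)=0 chase 'c': 0 ⇒ 1;  out={5}∪out(1)={5}
  fail(3) 'cec': from fail(2)=4 chase 'c': 4 ⇒ 18;  out={0}∪out(18)={0}
  fail(8) 'acb': from fail(7)=1 chase 'b': 1→0 ⇒ 12;  out=∅∪out(12)=∅
  fail(14) 'beb': from fail(13)=4 chase 'b': 4 ⇒ 5;  out=∅∪out(5)={1}
  fail(19) 'eca': from fail(18)=1 chase 'a': 1→0 ⇒ 6;  out=∅∪out(6)=∅
  fail(23) 'ebb': from fail(5)=12 chase 'b': 12→0 ⇒ 12;  out=∅∪out(12)=∅
  fail(9) 'acbe': from fail(8)=12 chase 'e': 12 ⇒ 13;  out=∅∪out(13)=∅
  fail(15) 'bebb': from fail(14)=5 chase 'b': 5 ⇒ 23;  out=∅∪out(23)=∅
  fail(20) 'ecab': from fail(19)=6 chase 'b': 6→0 ⇒ 12;  out={4}∪out(12)={4}
  fail(24) 'ebbc': from fail(23)=12 chase 'c': 12→0 ⇒ 1;  out=∅∪out(1)=∅
  fail(10) 'acbee': from fail(9)=13 chase 'e': 13→4→0 ⇒ 4;  out=∅∪out(4)=∅
  fail(16) 'bebbc': from fail(15)=23 chase 'c': 23 ⇒ 24;  out=∅∪out(24)=∅
  fail(25) 'ebbcc': from fail(24)=1 chase 'c': 1→0 ⇒ 1;  out={6}∪out(1)={6}
  fail(11) 'acbeee': from fail(10)=4 chase 'e': 4→0 ⇒ 4;  out={2}∪out(4)={2}
  fail(17) 'bebbcc': from fail(16)=24 chase 'c': 24 ⇒ 25;  out={3}∪out(25)={3,6}

Scan:
[0] read 'a'  n0⇒n6
[1] read 'c'  n6⇒n7
[2] read 'b'  n7⇒n8
[3] read 'e'  n8⇒n9
[4] read 'e'  n9⇒n10
[5] read 'e'  n10⇒n11  ** P2@[0:5]
[6] read 'e'  n11⇒n4 (via fail)
[7] read 'b'  n4⇒n5  ** P1@[6:7]
[8] read 'a'  n5⇒n6 (via fail)
[9] read 'c'  n6⇒n7
[10] read 'b'  n7⇒n8
[11] read 'e'  n8⇒n9
[12] read 'e'  n9⇒n10
[13] read 'e'  n10⇒n11  ** P2@[8:13]
[14] read 'e'  n11⇒n4 (via fail)
[15] read 'b'  n4⇒n5  ** P1@[14:15]
[16] read 'e'  n5⇒n13 (via fail)
[17] read 'b'  n13⇒n14  ** P1@[16:17]
[18] read 'b'  n14⇒n15
[19] read 'c'  n15⇒n16
[20] read 'c'  n16⇒n17  ** P3@[15:20],P6@[16:20]
[21] read 'e'  n17⇒n2 (via fail)
[22] read 'b'  n2⇒n5 (via fail)  ** P1@[21:22]
[23] read 'e'  n5⇒n13 (via fail)
[24] read 'b'  n13⇒n14  ** P1@[23:24]
[25] read 'a'  n14⇒n6 (via fail)
[26] read 'c'  n6⇒n7
[27] read 'c'  n7⇒n1 (via fail)
[28] read 'e'  n1⇒n2
[29] read 'c'  n2⇒n3  ** P0@[27:29]
[30] read 'd'  n3⇒n21 (via fail)
[31] read 'a'  n21⇒n6 (via fail)
[32] read 'd'  n6⇒n21 (via fail)

Result: [[5,2],[7,1],[13,2],[15,1],[17,1],[20,3],[20,6],[22,1],[24,1],[29,0]]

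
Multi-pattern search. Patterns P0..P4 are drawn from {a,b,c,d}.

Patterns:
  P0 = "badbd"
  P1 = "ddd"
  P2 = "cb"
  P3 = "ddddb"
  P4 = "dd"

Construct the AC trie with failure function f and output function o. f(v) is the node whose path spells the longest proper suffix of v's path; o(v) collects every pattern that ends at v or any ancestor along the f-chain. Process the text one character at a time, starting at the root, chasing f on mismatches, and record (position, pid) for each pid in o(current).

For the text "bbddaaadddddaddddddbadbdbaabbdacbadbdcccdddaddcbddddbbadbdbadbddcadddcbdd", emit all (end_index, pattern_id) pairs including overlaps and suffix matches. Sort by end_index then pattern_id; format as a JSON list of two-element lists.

Build:
Trie (insert patterns):
  0='ε' goto b→1 c→9 d→6
  1='b' goto a→2
  2='ba' goto d→3
  3='bad' goto b→4
  4='badb' goto d→5
  5='badbd' goto ·  [P0 ends]
  6='d' goto d→7
  7='dd' goto d→8  [P4 ends]
  8='ddd' goto d→11  [P1 ends]
  9='c' goto b→10
  10='cb' goto ·  [P2 ends]
  11='dddd' goto b→12
  12='ddddb' goto ·  [P3 ends]

Failure links (BFS by depth):
  fail(1) 'b': from fail(0)=0 chase 'b': 0 ⇒ 0;  out=∅∪out(0)=∅
  fail(6) 'd': from fail(0)=0 chase 'd': 0 ⇒ 0;  out=∅∪out(0)=∅
  fail(9) 'c': from fail(0)=0 chase 'c': 0 ⇒ 0;  out=∅∪out(0)=∅
  fail(2) 'ba': from fail(1)=0 chase 'a': 0 ⇒ 0;  out=∅∪out(0)=∅
  fail(7) 'dd': from fail(6)=0 chase 'd': 0 ⇒ 6;  out={4}∪out(6)={4}
  fail(10) 'cb': from fail(9)=0 chase 'b': 0 ⇒ 1;  out={2}∪out(1)={2}
  fail(3) 'bad': from fail(2)=0 chase 'd': 0 ⇒ 6;  out=∅∪out(6)=∅
  fail(8) 'ddd': from fail(7)=6 chase 'd': 6 ⇒ 7;  out={1}∪out(7)={1,4}
  fail(4) 'badb': from fail(3)=6 chase 'b': 6→0 ⇒ 1;  out=∅∪out(1)=∅
  fail(11) 'dddd': from fail(8)=7 chase 'd': 7 ⇒ 8;  out=∅∪out(8)={1,4}
  fail(5) 'badbd': from fail(4)=1 chase 'd': 1→0 ⇒ 6;  out={0}∪out(6)={0}
  fail(12) 'ddddb': from fail(11)=8 chase 'b': 8→7→6→0 ⇒ 1;  out={3}∪out(1)={3}

Scan:
[0] read 'b'  n0⇒n1
[1] read 'b'  n1⇒n1 (via fail)
[2] read 'd'  n1⇒n6 (via fail)
[3] read 'd'  n6⇒n7  → match P4@[2:3]
[4] read 'a'  n7⇒n0 (via fail)
[5] read 'a'  n0⇒n0
[6] read 'a'  n0⇒n0
[7] read 'd'  n0⇒n6
[8] read 'd'  n6⇒n7  → match P4@[7:8]
[9] read 'd'  n7⇒n8  → match P1@[7:9],P4@[8:9]
[10] read 'd'  n8⇒n11  → match P1@[8:10],P4@[9:10]
[11] read 'd'  n11⇒n11 (via fail)  → match P1@[9:11],P4@[10:11]
[12] read 'a'  n11⇒n0 (via fail)
[13] read 'd'  n0⇒n6
[14] read 'd'  n6⇒n7  → match P4@[13:14]
[15] read 'd'  n7⇒n8  → match P1@[13:15],P4@[14:15]
[16] read 'd'  n8⇒n11  → match P1@[14:16],P4@[15:16]
[17] read 'd'  n11⇒n11 (via fail)  → match P1@[15:17],P4@[16:17]
[18] read 'd'  n11⇒n11 (via fail)  → match P1@[16:18],P4@[17:18]
[19] read 'b'  n11⇒n12  → match P3@[15:19]
[20] read 'a'  n12⇒n2 (via fail)
[21] read 'd'  n2⇒n3
[22] read 'b'  n3⇒n4
[23] read 'd'  n4⇒n5  → match P0@[19:23]
[24] read 'b'  n5⇒n1 (via fail)
[25] read 'a'  n1⇒n2
[26] read 'a'  n2⇒n0 (via fail)
[27] read 'b'  n0⇒n1
[28] read 'b'  n1⇒n1 (via fail)
[29] read 'd'  n1⇒n6 (via fail)
[30] read 'a'  n6⇒n0 (via fail)
[31] read 'c'  n0⇒n9
[32] read 'b'  n9⇒n10  → match P2@[31:32]
[33] read 'a'  n10⇒n2 (via fail)
[34] read 'd'  n2⇒n3
[35] read 'b'  n3⇒n4
[36] read 'd'  n4⇒n5  → match P0@[32:36]
[37] read 'c'  n5⇒n9 (via fail)
[38] read 'c'  n9⇒n9 (via fail)
[39] read 'c'  n9⇒n9 (via fail)
[40] read 'd'  n9⇒n6 (via fail)
[41] read 'd'  n6⇒n7  → match P4@[40:41]
[42] read 'd'  n7⇒n8  → match P1@[40:42],P4@[41:42]
[43] read 'a'  n8⇒n0 (via fail)
[44] read 'd'  n0⇒n6
[45] read 'd'  n6⇒n7  → match P4@[44:45]
[46] read 'c'  n7⇒n9 (via fail)
[47] read 'b'  n9⇒n10  → match P2@[46:47]
[48] read 'd'  n10⇒n6 (via fail)
[49] read 'd'  n6⇒n7  → match P4@[48:49]
[50] read 'd'  n7⇒n8  → match P1@[48:50],P4@[49:50]
[51] read 'd'  n8⇒n11  → match P1@[49:51],P4@[50:51]
[52] read 'b'  n11⇒n12  → match P3@[48:52]
[53] read 'b'  n12⇒n1 (via fail)
[54] read 'a'  n1⇒n2
[55] read 'd'  n2⇒n3
[56] read 'b'  n3⇒n4
[57] read 'd'  n4⇒n5  → match P0@[53:57]
[58] read 'b'  n5⇒n1 (via fail)
[59] read 'a'  n1⇒n2
[60] read 'd'  n2⇒n3
[61] read 'b'  n3⇒n4
[62] read 'd'  n4⇒n5  → match P0@[58:62]
[63] read 'd'  n5⇒n7 (via fail)  → match P4@[62:63]
[64] read 'c'  n7⇒n9 (via fail)
[65] read 'a'  n9⇒n0 (via fail)
[66] read 'd'  n0⇒n6
[67] read 'd'  n6⇒n7  → match P4@[66:67]
[68] read 'd'  n7⇒n8  → match P1@[66:68],P4@[67:68]
[69] read 'c'  n8⇒n9 (via fail)
[70] read 'b'  n9⇒n10  → match P2@[69:70]
[71] read 'd'  n10⇒n6 (via fail)
[72] read 'd'  n6⇒n7  → match P4@[71:72]

Result: [[3,4],[8,4],[9,1],[9,4],[10,1],[10,4],[11,1],[11,4],[14,4],[15,1],[15,4],[16,1],[16,4],[17,1],[17,4],[18,1],[18,4],[19,3],[23,0],[32,2],[36,0],[41,4],[42,1],[42,4],[45,4],[47,2],[49,4],[50,1],[50,4],[51,1],[51,4],[52,3],[57,0],[62,0],[63,4],[67,4],[68,1],[68,4],[70,2],[72,4]]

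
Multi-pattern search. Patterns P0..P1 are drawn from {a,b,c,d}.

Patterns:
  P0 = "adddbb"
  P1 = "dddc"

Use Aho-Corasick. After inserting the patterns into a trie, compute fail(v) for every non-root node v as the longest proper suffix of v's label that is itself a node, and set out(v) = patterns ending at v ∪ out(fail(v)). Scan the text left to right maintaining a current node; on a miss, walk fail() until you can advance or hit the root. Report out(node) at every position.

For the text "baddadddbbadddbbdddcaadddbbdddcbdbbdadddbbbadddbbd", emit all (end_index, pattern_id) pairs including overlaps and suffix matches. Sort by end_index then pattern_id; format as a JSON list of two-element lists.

Build:
Trie nodes:
  0='ε' goto a→1 d→7
  1='a' goto d→2
  2='ad' goto d→3
  3='add' goto d→4
  4='addd' goto b→5
  5='adddb' goto b→6
  6='adddbb' goto ·  ←P0
  7='d' goto d→8
  8='dd' goto d→9
  9='ddd' goto c→10
  10='dddc' goto ·  ←P1

BFS fail/out derivation:
  n1('a'): parent n0 fail=0; on 'a' 0 → fail=0;  out ∅∪∅=∅
  n7('d'): parent n0 fail=0; on 'd' 0 → fail=0;  out ∅∪∅=∅
  n2('ad'): parent n1 fail=0; on 'd' 0 → fail=7;  out ∅∪∅=∅
  n8('dd'): parent n7 fail=0; on 'd' 0 → fail=7;  out ∅∪∅=∅
  n3('add'): parent n2 fail=7; on 'd' 7 → fail=8;  out ∅∪∅=∅
  n9('ddd'): parent n8 fail=7; on 'd' 7 → fail=8;  out ∅∪∅=∅
  n4('addd'): parent n3 fail=8; on 'd' 8 → fail=9;  out ∅∪∅=∅
  n10('dddc'): parent n9 fail=8; on 'c' 8→7→0 → fail=0;  out {1}∪∅={1}
  n5('adddb'): parent n4 fail=9; on 'b' 9→8→7→0 → fail=0;  out ∅∪∅=∅
  n6('adddbb'): parent n5 fail=0; on 'b' 0 → fail=0;  out {0}∪∅={0}

Scan:
pos 0 'b': at 0
pos 1 'a': at 1
pos 2 'd': at 2
pos 3 'd': at 3
pos 4 'a': at 1 (fail-walked)
pos 5 'd': at 2
pos 6 'd': at 3
pos 7 'd': at 4
pos 8 'b': at 5
pos 9 'b': at 6  emit P0@[4:9]
pos 10 'a': at 1 (fail-walked)
pos 11 'd': at 2
pos 12 'd': at 3
pos 13 'd': at 4
pos 14 'b': at 5
pos 15 'b': at 6  emit P0@[10:15]
pos 16 'd': at 7 (fail-walked)
pos 17 'd': at 8
pos 18 'd': at 9
pos 19 'c': at 10  emit P1@[16:19]
pos 20 'a': at 1 (fail-walked)
pos 21 'a': at 1 (fail-walked)
pos 22 'd': at 2
pos 23 'd': at 3
pos 24 'd': at 4
pos 25 'b': at 5
pos 26 'b': at 6  emit P0@[21:26]
pos 27 'd': at 7 (fail-walked)
pos 28 'd': at 8
pos 29 'd': at 9
pos 30 'c': at 10  emit P1@[27:30]
pos 31 'b': at 0 (fail-walked)
pos 32 'd': at 7
pos 33 'b': at 0 (fail-walked)
pos 34 'b': at 0
pos 35 'd': at 7
pos 36 'a': at 1 (fail-walked)
pos 37 'd': at 2
pos 38 'd': at 3
pos 39 'd': at 4
pos 40 'b': at 5
pos 41 'b': at 6  emit P0@[36:41]
pos 42 'b': at 0 (fail-walked)
pos 43 'a': at 1
pos 44 'd': at 2
pos 45 'd': at 3
pos 46 'd': at 4
pos 47 'b': at 5
pos 48 'b': at 6  emit P0@[43:48]
pos 49 'd': at 7 (fail-walked)

Result: [[9,0],[15,0],[19,1],[26,0],[30,1],[41,0],[48,0]]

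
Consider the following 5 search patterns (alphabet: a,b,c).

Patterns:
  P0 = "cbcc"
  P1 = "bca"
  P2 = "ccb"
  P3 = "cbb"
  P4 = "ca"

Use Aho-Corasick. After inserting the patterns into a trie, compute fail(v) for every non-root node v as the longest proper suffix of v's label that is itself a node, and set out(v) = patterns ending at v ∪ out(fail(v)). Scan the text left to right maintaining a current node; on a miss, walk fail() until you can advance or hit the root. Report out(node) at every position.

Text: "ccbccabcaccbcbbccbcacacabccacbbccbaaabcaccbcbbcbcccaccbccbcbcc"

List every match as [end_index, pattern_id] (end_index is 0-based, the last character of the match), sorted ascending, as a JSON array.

Build:
Trie (insert patterns):
  n0 'ε': b→5 c→1
  n1 'c': a→11 b→2 c→8
  n2 'cb': b→10 c→3
  n3 'cbc': c→4
  n4 'cbcc': ·  ←P0
  n5 'b': c→6
  n6 'bc': a→7
  n7 'bca': ·  ←P1
  n8 'cc': b→9
  n9 'ccb': ·  ←P2
  n10 'cbb': ·  ←P3
  n11 'ca': ·  ←P4

BFS fail/out derivation:
  n1('c'): parent n0 fail=0; on 'c' 0 → fail=0;  out ∅∪∅=∅
  n5('b'): parent n0 fail=0; on 'b' 0 → fail=0;  out ∅∪∅=∅
  n2('cb'): parent n1 fail=0; on 'b' 0 → fail=5;  out ∅∪∅=∅
  n6('bc'): parent n5 fail=0; on 'c' 0 → fail=1;  out ∅∪∅=∅
  n8('cc'): parent n1 fail=0; on 'c' 0 → fail=1;  out ∅∪∅=∅
  n11('ca'): parent n1 fail=0; on 'a' 0 → fail=0;  out {4}∪∅={4}
  n3('cbc'): parent n2 fail=5; on 'c' 5 → fail=6;  out ∅∪∅=∅
  n7('bca'): parent n6 fail=1; on 'a' 1 → fail=11;  out {1}∪{4}={1,4}
  n9('ccb'): parent n8 fail=1; on 'b' 1 → fail=2;  out {2}∪∅={2}
  n10('cbb'): parent n2 fail=5; on 'b' 5→0 → fail=5;  out {3}∪∅={3}
  n4('cbcc'): parent n3 fail=6; on 'c' 6→1 → fail=8;  out {0}∪∅={0}

Run:
pos 0 'c': at 1
pos 1 'c': at 8
pos 2 'b': at 9  → match P2@[0:2]
pos 3 'c': at 3 (fail-walked)
pos 4 'c': at 4  → match P0@[1:4]
pos 5 'a': at 11 (fail-walked)  → match P4@[4:5]
pos 6 'b': at 5 (fail-walked)
pos 7 'c': at 6
pos 8 'a': at 7  → match P1@[6:8],P4@[7:8]
pos 9 'c': at 1 (fail-walked)
pos 10 'c': at 8
pos 11 'b': at 9  → match P2@[9:11]
pos 12 'c': at 3 (fail-walked)
pos 13 'b': at 2 (fail-walked)
pos 14 'b': at 10  → match P3@[12:14]
pos 15 'c': at 6 (fail-walked)
pos 16 'c': at 8 (fail-walked)
pos 17 'b': at 9  → match P2@[15:17]
pos 18 'c': at 3 (fail-walked)
pos 19 'a': at 7 (fail-walked)  → match P1@[17:19],P4@[18:19]
pos 20 'c': at 1 (fail-walked)
pos 21 'a': at 11  → match P4@[20:21]
pos 22 'c': at 1 (fail-walked)
pos 23 'a': at 11  → match P4@[22:23]
pos 24 'b': at 5 (fail-walked)
pos 25 'c': at 6
pos 26 'c': at 8 (fail-walked)
pos 27 'a': at 11 (fail-walked)  → match P4@[26:27]
pos 28 'c': at 1 (fail-walked)
pos 29 'b': at 2
pos 30 'b': at 10  → match P3@[28:30]
pos 31 'c': at 6 (fail-walked)
pos 32 'c': at 8 (fail-walked)
pos 33 'b': at 9  → match P2@[31:33]
pos 34 'a': at 0 (fail-walked)
pos 35 'a': at 0
pos 36 'a': at 0
pos 37 'b': at 5
pos 38 'c': at 6
pos 39 'a': at 7  → match P1@[37:39],P4@[38:39]
pos 40 'c': at 1 (fail-walked)
pos 41 'c': at 8
pos 42 'b': at 9  → match P2@[40:42]
pos 43 'c': at 3 (fail-walked)
pos 44 'b': at 2 (fail-walked)
pos 45 'b': at 10  → match P3@[43:45]
pos 46 'c': at 6 (fail-walked)
pos 47 'b': at 2 (fail-walked)
pos 48 'c': at 3
pos 49 'c': at 4  → match P0@[46:49]
pos 50 'c': at 8 (fail-walked)
pos 51 'a': at 11 (fail-walked)  → match P4@[50:51]
pos 52 'c': at 1 (fail-walked)
pos 53 'c': at 8
pos 54 'b': at 9  → match P2@[52:54]
pos 55 'c': at 3 (fail-walked)
pos 56 'c': at 4  → match P0@[53:56]
pos 57 'b': at 9 (fail-walked)  → match P2@[55:57]
pos 58 'c': at 3 (fail-walked)
pos 59 'b': at 2 (fail-walked)
pos 60 'c': at 3
pos 61 'c': at 4  → match P0@[58:61]

Result: [[2,2],[4,0],[5,4],[8,1],[8,4],[11,2],[14,3],[17,2],[19,1],[19,4],[21,4],[23,4],[27,4],[30,3],[33,2],[39,1],[39,4],[42,2],[45,3],[49,0],[51,4],[54,2],[56,0],[57,2],[61,0]]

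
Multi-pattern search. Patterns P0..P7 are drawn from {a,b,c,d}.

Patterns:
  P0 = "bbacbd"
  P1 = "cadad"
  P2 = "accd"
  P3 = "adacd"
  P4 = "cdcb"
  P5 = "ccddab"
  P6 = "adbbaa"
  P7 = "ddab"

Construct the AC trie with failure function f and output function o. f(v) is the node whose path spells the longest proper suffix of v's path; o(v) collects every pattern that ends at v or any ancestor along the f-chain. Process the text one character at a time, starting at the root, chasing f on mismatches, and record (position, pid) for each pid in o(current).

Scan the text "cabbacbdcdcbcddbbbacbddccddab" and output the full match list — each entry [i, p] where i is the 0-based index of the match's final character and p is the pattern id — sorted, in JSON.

Construct AC machine:
Trie (insert patterns):
  n0 'ε': a→12 b→1 c→7 d→32
  n1 'b': b→2
  n2 'bb': a→3
  n3 'bba': c→4
  n4 'bbac': b→5
  n5 'bbacb': d→6
  n6 'bbacbd': ·  ←P0
  n7 'c': a→8 c→23 d→20
  n8 'ca': d→9
  n9 'cad': a→10
  n10 'cada': d→11
  n11 'cadad': ·  ←P1
  n12 'a': c→13 d→16
  n13 'ac': c→14
  n14 'acc': d→15
  n15 'accd': ·  ←P2
  n16 'ad': a→17 b→28
  n17 'ada': c→18
  n18 'adac': d→19
  n19 'adacd': ·  ←P3
  n20 'cd': c→21
  n21 'cdc': b→22
  n22 'cdcb': ·  ←P4
  n23 'cc': d→24
  n24 'ccd': d→25
  n25 'ccdd': a→26
  n26 'ccdda': b→27
  n27 'ccddab': ·  ←P5
  n28 'adb': b→29
  n29 'adbb': a→30
  n30 'adbba': a→31
  n31 'adbbaa': ·  ←P6
  n32 'd': d→33
  n33 'dd': a→34
  n34 'dda': b→35
  n35 'ddab': ·  ←P7

Failure links (BFS by depth):
  n1('b'): parent n0 fail=0; on 'b' 0 → fail=0;  out ∅∪∅=∅
  n7('c'): parent n0 fail=0; on 'c' 0 → fail=0;  out ∅∪∅=∅
  n12('a'): parent n0 fail=0; on 'a' 0 → fail=0;  out ∅∪∅=∅
  n32('d'): parent n0 fail=0; on 'd' 0 → fail=0;  out ∅∪∅=∅
  n2('bb'): parent n1 fail=0; on 'b' 0 → fail=1;  out ∅∪∅=∅
  n8('ca'): parent n7 fail=0; on 'a' 0 → fail=12;  out ∅∪∅=∅
  n13('ac'): parent n12 fail=0; on 'c' 0 → fail=7;  out ∅∪∅=∅
  n16('ad'): parent n12 fail=0; on 'd' 0 → fail=32;  out ∅∪∅=∅
  n20('cd'): parent n7 fail=0; on 'd' 0 → fail=32;  out ∅∪∅=∅
  n23('cc'): parent n7 fail=0; on 'c' 0 → fail=7;  out ∅∪∅=∅
  n33('dd'): parent n32 fail=0; on 'd' 0 → fail=32;  out ∅∪∅=∅
  n3('bba'): parent n2 fail=1; on 'a' 1→0 → fail=12;  out ∅∪∅=∅
  n9('cad'): parent n8 fail=12; on 'd' 12 → fail=16;  out ∅∪∅=∅
  n14('acc'): parent n13 fail=7; on 'c' 7 → fail=23;  out ∅∪∅=∅
  n17('ada'): parent n16 fail=32; on 'a' 32→0 → fail=12;  out ∅∪∅=∅
  n21('cdc'): parent n20 fail=32; on 'c' 32→0 → fail=7;  out ∅∪∅=∅
  n24('ccd'): parent n23 fail=7; on 'd' 7 → fail=20;  out ∅∪∅=∅
  n28('adb'): parent n16 fail=32; on 'b' 32→0 → fail=1;  out ∅∪∅=∅
  n34('dda'): parent n33 fail=32; on 'a' 32→0 → fail=12;  out ∅∪∅=∅
  n4('bbac'): parent n3 fail=12; on 'c' 12 → fail=13;  out ∅∪∅=∅
  n10('cada'): parent n9 fail=16; on 'a' 16 → fail=17;  out ∅∪∅=∅
  n15('accd'): parent n14 fail=23; on 'd' 23 → fail=24;  out {2}∪∅={2}
  n18('adac'): parent n17 fail=12; on 'c' 12 → fail=13;  out ∅∪∅=∅
  n22('cdcb'): parent n21 fail=7; on 'b' 7→0 → fail=1;  out {4}∪∅={4}
  n25('ccdd'): parent n24 fail=20; on 'd' 20→32 → fail=33;  out ∅∪∅=∅
  n29('adbb'): parent n28 fail=1; on 'b' 1 → fail=2;  out ∅∪∅=∅
  n35('ddab'): parent n34 fail=12; on 'b' 12→0 → fail=1;  out {7}∪∅={7}
  n5('bbacb'): parent n4 fail=13; on 'b' 13→7→0 → fail=1;  out ∅∪∅=∅
  n11('cadad'): parent n10 fail=17; on 'd' 17→12 → fail=16;  out {1}∪∅={1}
  n19('adacd'): parent n18 fail=13; on 'd' 13→7 → fail=20;  out {3}∪∅={3}
  n26('ccdda'): parent n25 fail=33; on 'a' 33 → fail=34;  out ∅∪∅=∅
  n30('adbba'): parent n29 fail=2; on 'a' 2 → fail=3;  out ∅∪∅=∅
  n6('bbacbd'): parent n5 fail=1; on 'd' 1→0 → fail=32;  out {0}∪∅={0}
  n27('ccddab'): parent n26 fail=34; on 'b' 34 → fail=35;  out {5}∪{7}={5,7}
  n31('adbbaa'): parent n30 fail=3; on 'a' 3→12→0 → fail=12;  out {6}∪∅={6}

Text stream:
[0] read 'c'  n0⇒n7
[1] read 'a'  n7⇒n8
[2] read 'b'  n8⇒n1 (via fail)
[3] read 'b'  n1⇒n2
[4] read 'a'  n2⇒n3
[5] read 'c'  n3⇒n4
[6] read 'b'  n4⇒n5
[7] read 'd'  n5⇒n6  → match P0@[2:7]
[8] read 'c'  n6⇒n7 (via fail)
[9] read 'd'  n7⇒n20
[10] read 'c'  n20⇒n21
[11] read 'b'  n21⇒n22  → match P4@[8:11]
[12] read 'c'  n22⇒n7 (via fail)
[13] read 'd'  n7⇒n20
[14] read 'd'  n20⇒n33 (via fail)
[15] read 'b'  n33⇒n1 (via fail)
[16] read 'b'  n1⇒n2
[17] read 'b'  n2⇒n2 (via fail)
[18] read 'a'  n2⇒n3
[19] read 'c'  n3⇒n4
[20] read 'b'  n4⇒n5
[21] read 'd'  n5⇒n6  → match P0@[16:21]
[22] read 'd'  n6⇒n33 (via fail)
[23] read 'c'  n33⇒n7 (via fail)
[24] read 'c'  n7⇒n23
[25] read 'd'  n23⇒n24
[26] read 'd'  n24⇒n25
[27] read 'a'  n25⇒n26
[28] read 'b'  n26⇒n27  → match P5@[23:28],P7@[25:28]

Matches: [[7,0],[11,4],[21,0],[28,5],[28,7]]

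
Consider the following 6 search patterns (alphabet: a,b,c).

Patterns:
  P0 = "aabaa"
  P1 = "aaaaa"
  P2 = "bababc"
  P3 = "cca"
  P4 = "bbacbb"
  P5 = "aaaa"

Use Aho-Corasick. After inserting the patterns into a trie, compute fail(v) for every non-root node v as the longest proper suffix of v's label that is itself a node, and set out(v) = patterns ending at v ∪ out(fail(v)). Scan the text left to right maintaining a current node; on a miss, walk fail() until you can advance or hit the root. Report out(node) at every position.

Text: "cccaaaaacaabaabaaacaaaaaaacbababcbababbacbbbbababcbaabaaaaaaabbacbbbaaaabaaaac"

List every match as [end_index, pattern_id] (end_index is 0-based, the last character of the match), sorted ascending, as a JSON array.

Build automaton:
Trie (insert patterns):
  0='ε' goto a→1 b→9 c→15
  1='a' goto a→2
  2='aa' goto a→6 b→3
  3='aab' goto a→4
  4='aaba' goto a→5
  5='aabaa' goto ·  [P0 ends]
  6='aaa' goto a→7
  7='aaaa' goto a→8  [P5 ends]
  8='aaaaa' goto ·  [P1 ends]
  9='b' goto a→10 b→18
  10='ba' goto b→11
  11='bab' goto a→12
  12='baba' goto b→13
  13='babab' goto c→14
  14='bababc' goto ·  [P2 ends]
  15='c' goto c→16
  16='cc' goto a→17
  17='cca' goto ·  [P3 ends]
  18='bb' goto a→19
  19='bba' goto c→20
  20='bbac' goto b→21
  21='bbacb' goto b→22
  22='bbacbb' goto ·  [P4 ends]

Failure links (BFS by depth):
  fail(1) 'a': from fail(0)=0 chase 'a': 0 ⇒ 0;  out=∅∪out(0)=∅
  fail(9) 'b': from fail(0)=0 chase 'b': 0 ⇒ 0;  out=∅∪out(0)=∅
  fail(15) 'c': from fail(0)=0 chase 'c': 0 ⇒ 0;  out=∅∪out(0)=∅
  fail(2) 'aa': from fail(1)=0 chase 'a': 0 ⇒ 1;  out=∅∪out(1)=∅
  fail(10) 'ba': from fail(9)=0 chase 'a': 0 ⇒ 1;  out=∅∪out(1)=∅
  fail(16) 'cc': from fail(15)=0 chase 'c': 0 ⇒ 15;  out=∅∪out(15)=∅
  fail(18) 'bb': from fail(9)=0 chase 'b': 0 ⇒ 9;  out=∅∪out(9)=∅
  fail(3) 'aab': from fail(2)=1 chase 'b': 1→0 ⇒ 9;  out=∅∪out(9)=∅
  fail(6) 'aaa': from fail(2)=1 chase 'a': 1 ⇒ 2;  out=∅∪out(2)=∅
  fail(11) 'bab': from fail(10)=1 chase 'b': 1→0 ⇒ 9;  out=∅∪out(9)=∅
  fail(17) 'cca': from fail(16)=15 chase 'a': 15→0 ⇒ 1;  out={3}∪out(1)={3}
  fail(19) 'bba': from fail(18)=9 chase 'a': 9 ⇒ 10;  out=∅∪out(10)=∅
  fail(4) 'aaba': from fail(3)=9 chase 'a': 9 ⇒ 10;  out=∅∪out(10)=∅
  fail(7) 'aaaa': from fail(6)=2 chase 'a': 2 ⇒ 6;  out={5}∪out(6)={5}
  fail(12) 'baba': from fail(11)=9 chase 'a': 9 ⇒ 10;  out=∅∪out(10)=∅
  fail(20) 'bbac': from fail(19)=10 chase 'c': 10→1→0 ⇒ 15;  out=∅∪out(15)=∅
  fail(5) 'aabaa': from fail(4)=10 chase 'a': 10→1 ⇒ 2;  out={0}∪out(2)={0}
  fail(8) 'aaaaa': from fail(7)=6 chase 'a': 6 ⇒ 7;  out={1}∪out(7)={1,5}
  fail(13) 'babab': from fail(12)=10 chase 'b': 10 ⇒ 11;  out=∅∪out(11)=∅
  fail(21) 'bbacb': from fail(20)=15 chase 'b': 15→0 ⇒ 9;  out=∅∪out(9)=∅
  fail(14) 'bababc': from fail(13)=11 chase 'c': 11→9→0 ⇒ 15;  out={2}∪out(15)={2}
  fail(22) 'bbacbb': from fail(21)=9 chase 'b': 9 ⇒ 18;  out={4}∪out(18)={4}

Scan:
pos 0 'c': at 15
pos 1 'c': at 16
pos 2 'c': at 16 ·f
pos 3 'a': at 17  ** P3@[1:3]
pos 4 'a': at 2 ·f
pos 5 'a': at 6
pos 6 'a': at 7  ** P5@[3:6]
pos 7 'a': at 8  ** P1@[3:7],P5@[4:7]
pos 8 'c': at 15 ·f
pos 9 'a': at 1 ·f
pos 10 'a': at 2
pos 11 'b': at 3
pos 12 'a': at 4
pos 13 'a': at 5  ** P0@[9:13]
pos 14 'b': at 3 ·f
pos 15 'a': at 4
pos 16 'a': at 5  ** P0@[12:16]
pos 17 'a': at 6 ·f
pos 18 'c': at 15 ·f
pos 19 'a': at 1 ·f
pos 20 'a': at 2
pos 21 'a': at 6
pos 22 'a': at 7  ** P5@[19:22]
pos 23 'a': at 8  ** P1@[19:23],P5@[20:23]
pos 24 'a': at 8 ·f  ** P1@[20:24],P5@[21:24]
pos 25 'a': at 8 ·f  ** P1@[21:25],P5@[22:25]
pos 26 'c': at 15 ·f
pos 27 'b': at 9 ·f
pos 28 'a': at 10
pos 29 'b': at 11
pos 30 'a': at 12
pos 31 'b': at 13
pos 32 'c': at 14  ** P2@[27:32]
pos 33 'b': at 9 ·f
pos 34 'a': at 10
pos 35 'b': at 11
pos 36 'a': at 12
pos 37 'b': at 13
pos 38 'b': at 18 ·f
pos 39 'a': at 19
pos 40 'c': at 20
pos 41 'b': at 21
pos 42 'b': at 22  ** P4@[37:42]
pos 43 'b': at 18 ·f
pos 44 'b': at 18 ·f
pos 45 'a': at 19
pos 46 'b': at 11 ·f
pos 47 'a': at 12
pos 48 'b': at 13
pos 49 'c': at 14  ** P2@[44:49]
pos 50 'b': at 9 ·f
pos 51 'a': at 10
pos 52 'a': at 2 ·f
pos 53 'b': at 3
pos 54 'a': at 4
pos 55 'a': at 5  ** P0@[51:55]
pos 56 'a': at 6 ·f
pos 57 'a': at 7  ** P5@[54:57]
pos 58 'a': at 8  ** P1@[54:58],P5@[55:58]
pos 59 'a': at 8 ·f  ** P1@[55:59],P5@[56:59]
pos 60 'a': at 8 ·f  ** P1@[56:60],P5@[57:60]
pos 61 'b': at 3 ·f
pos 62 'b': at 18 ·f
pos 63 'a': at 19
pos 64 'c': at 20
pos 65 'b': at 21
pos 66 'b': at 22  ** P4@[61:66]
pos 67 'b': at 18 ·f
pos 68 'a': at 19
pos 69 'a': at 2 ·f
pos 70 'a': at 6
pos 71 'a': at 7  ** P5@[68:71]
pos 72 'b': at 3 ·f
pos 73 'a': at 4
pos 74 'a': at 5  ** P0@[70:74]
pos 75 'a': at 6 ·f
pos 76 'a': at 7  ** P5@[73:76]
pos 77 'c': at 15 ·f

Result: [[3,3],[6,5],[7,1],[7,5],[13,0],[16,0],[22,5],[23,1],[23,5],[24,1],[24,5],[25,1],[25,5],[32,2],[42,4],[49,2],[55,0],[57,5],[58,1],[58,5],[59,1],[59,5],[60,1],[60,5],[66,4],[71,5],[74,0],[76,5]]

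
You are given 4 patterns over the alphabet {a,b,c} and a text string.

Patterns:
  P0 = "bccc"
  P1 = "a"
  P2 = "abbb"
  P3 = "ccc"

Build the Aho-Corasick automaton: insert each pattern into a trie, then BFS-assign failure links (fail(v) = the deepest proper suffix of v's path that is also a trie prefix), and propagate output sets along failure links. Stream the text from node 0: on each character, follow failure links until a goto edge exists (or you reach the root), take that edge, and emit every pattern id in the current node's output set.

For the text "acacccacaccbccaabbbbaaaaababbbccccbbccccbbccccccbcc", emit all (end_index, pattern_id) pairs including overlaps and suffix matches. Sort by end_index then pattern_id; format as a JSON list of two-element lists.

Construct AC machine:
Trie nodes:
  0='ε' goto a→5 b→1 c→9
  1='b' goto c→2
  2='bc' goto c→3
  3='bcc' goto c→4
  4='bccc' goto ·  ←P0
  5='a' goto b→6  ←P1
  6='ab' goto b→7
  7='abb' goto b→8
  8='abbb' goto ·  ←P2
  9='c' goto c→10
  10='cc' goto c→11
  11='ccc' goto ·  ←P3

Failure links (BFS by depth):
  n1('b'): parent n0 fail=0; on 'b' 0 → fail=0;  out ∅∪∅=∅
  n5('a'): parent n0 fail=0; on 'a' 0 → fail=0;  out {1}∪∅={1}
  n9('c'): parent n0 fail=0; on 'c' 0 → fail=0;  out ∅∪∅=∅
  n2('bc'): parent n1 fail=0; on 'c' 0 → fail=9;  out ∅∪∅=∅
  n6('ab'): parent n5 fail=0; on 'b' 0 → fail=1;  out ∅∪∅=∅
  n10('cc'): parent n9 fail=0; on 'c' 0 → fail=9;  out ∅∪∅=∅
  n3('bcc'): parent n2 fail=9; on 'c' 9 → fail=10;  out ∅∪∅=∅
  n7('abb'): parent n6 fail=1; on 'b' 1→0 → fail=1;  out ∅∪∅=∅
  n11('ccc'): parent n10 fail=9; on 'c' 9 → fail=10;  out {3}∪∅={3}
  n4('bccc'): parent n3 fail=10; on 'c' 10 → fail=11;  out {0}∪{3}={0,3}
  n8('abbb'): parent n7 fail=1; on 'b' 1→0 → fail=1;  out {2}∪∅={2}

Run:
[0] read 'a'  n0⇒n5  ** P1@[0:0]
[1] read 'c'  n5⇒n9 (via fail)
[2] read 'a'  n9⇒n5 (via fail)  ** P1@[2:2]
[3] read 'c'  n5⇒n9 (via fail)
[4] read 'c'  n9⇒n10
[5] read 'c'  n10⇒n11  ** P3@[3:5]
[6] read 'a'  n11⇒n5 (via fail)  ** P1@[6:6]
[7] read 'c'  n5⇒n9 (via fail)
[8] read 'a'  n9⇒n5 (via fail)  ** P1@[8:8]
[9] read 'c'  n5⇒n9 (via fail)
[10] read 'c'  n9⇒n10
[11] read 'b'  n10⇒n1 (via fail)
[12] read 'c'  n1⇒n2
[13] read 'c'  n2⇒n3
[14] read 'a'  n3⇒n5 (via fail)  ** P1@[14:14]
[15] read 'a'  n5⇒n5 (via fail)  ** P1@[15:15]
[16] read 'b'  n5⇒n6
[17] read 'b'  n6⇒n7
[18] read 'b'  n7⇒n8  ** P2@[15:18]
[19] read 'b'  n8⇒n1 (via fail)
[20] read 'a'  n1⇒n5 (via fail)  ** P1@[20:20]
[21] read 'a'  n5⇒n5 (via fail)  ** P1@[21:21]
[22] read 'a'  n5⇒n5 (via fail)  ** P1@[22:22]
[23] read 'a'  n5⇒n5 (via fail)  ** P1@[23:23]
[24] read 'a'  n5⇒n5 (via fail)  ** P1@[24:24]
[25] read 'b'  n5⇒n6
[26] read 'a'  n6⇒n5 (via fail)  ** P1@[26:26]
[27] read 'b'  n5⇒n6
[28] read 'b'  n6⇒n7
[29] read 'b'  n7⇒n8  ** P2@[26:29]
[30] read 'c'  n8⇒n2 (via fail)
[31] read 'c'  n2⇒n3
[32] read 'c'  n3⇒n4  ** P0@[29:32],P3@[30:32]
[33] read 'c'  n4⇒n11 (via fail)  ** P3@[31:33]
[34] read 'b'  n11⇒n1 (via fail)
[35] read 'b'  n1⇒n1 (via fail)
[36] read 'c'  n1⇒n2
[37] read 'c'  n2⇒n3
[38] read 'c'  n3⇒n4  ** P0@[35:38],P3@[36:38]
[39] read 'c'  n4⇒n11 (via fail)  ** P3@[37:39]
[40] read 'b'  n11⇒n1 (via fail)
[41] read 'b'  n1⇒n1 (via fail)
[42] read 'c'  n1⇒n2
[43] read 'c'  n2⇒n3
[44] read 'c'  n3⇒n4  ** P0@[41:44],P3@[42:44]
[45] read 'c'  n4⇒n11 (via fail)  ** P3@[43:45]
[46] read 'c'  n11⇒n11 (via fail)  ** P3@[44:46]
[47] read 'c'  n11⇒n11 (via fail)  ** P3@[45:47]
[48] read 'b'  n11⇒n1 (via fail)
[49] read 'c'  n1⇒n2
[50] read 'c'  n2⇒n3

Matches: [[0,1],[2,1],[5,3],[6,1],[8,1],[14,1],[15,1],[18,2],[20,1],[21,1],[22,1],[23,1],[24,1],[26,1],[29,2],[32,0],[32,3],[33,3],[38,0],[38,3],[39,3],[44,0],[44,3],[45,3],[46,3],[47,3]]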